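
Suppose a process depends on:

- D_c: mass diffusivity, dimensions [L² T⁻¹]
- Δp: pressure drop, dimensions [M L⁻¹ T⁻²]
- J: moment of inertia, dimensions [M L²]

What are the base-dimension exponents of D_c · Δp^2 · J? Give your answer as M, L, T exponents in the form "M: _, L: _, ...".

Collect each base-dimension exponent across the product:
  M: (0) + 2·(1) + (1) = 3
  L: (2) + 2·(-1) + (2) = 2
  T: (-1) + 2·(-2) + (0) = -5
So the dimensions are [M³ L² T⁻⁵].

M: 3, L: 2, T: -5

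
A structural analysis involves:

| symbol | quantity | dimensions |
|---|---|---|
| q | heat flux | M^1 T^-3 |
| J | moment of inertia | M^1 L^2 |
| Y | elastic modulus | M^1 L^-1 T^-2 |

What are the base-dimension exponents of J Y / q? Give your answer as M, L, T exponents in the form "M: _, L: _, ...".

Collect each base-dimension exponent across the product:
  M: −(1) + (1) + (1) = 1
  L: −(0) + (2) + (-1) = 1
  T: −(-3) + (0) + (-2) = 1
So the dimensions are [M L T].

M: 1, L: 1, T: 1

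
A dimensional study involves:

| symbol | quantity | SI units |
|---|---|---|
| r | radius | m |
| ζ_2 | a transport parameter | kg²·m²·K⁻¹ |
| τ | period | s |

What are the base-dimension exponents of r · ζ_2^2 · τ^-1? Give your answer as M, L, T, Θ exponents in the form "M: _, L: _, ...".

Collect each base-dimension exponent across the product:
  M: (0) + 2·(2) − (0) = 4
  L: (1) + 2·(2) − (0) = 5
  T: (0) + 2·(0) − (1) = -1
  Θ: (0) + 2·(-1) − (0) = -2
So the dimensions are [M⁴ L⁵ T⁻¹ Θ⁻²].

M: 4, L: 5, T: -1, Θ: -2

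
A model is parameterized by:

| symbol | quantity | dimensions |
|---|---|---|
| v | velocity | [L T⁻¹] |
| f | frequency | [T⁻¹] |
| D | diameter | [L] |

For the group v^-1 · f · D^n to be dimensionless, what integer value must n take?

1

Balance the L exponent: (1)·n from D, plus −(1) + (0) = -1 from the rest, must sum to zero.
n − 1 = 0, so n = 1.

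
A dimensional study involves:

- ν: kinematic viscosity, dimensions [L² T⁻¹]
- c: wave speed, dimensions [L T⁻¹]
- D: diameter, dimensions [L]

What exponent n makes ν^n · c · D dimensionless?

-1

Balance the L exponent: (2)·n from ν, plus (1) + (1) = 2 from the rest, must sum to zero.
2n + 2 = 0, so n = -1.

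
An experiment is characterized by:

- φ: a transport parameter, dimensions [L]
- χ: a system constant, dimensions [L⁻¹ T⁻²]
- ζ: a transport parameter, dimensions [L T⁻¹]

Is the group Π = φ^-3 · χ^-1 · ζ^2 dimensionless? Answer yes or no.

yes

Sum the exponent of each base dimension across the product:
  L: −3·[φ]_L − [χ]_L + 2·[ζ]_L = −3·(1) − (-1) + 2·(1) = 0
  T: −3·[φ]_T − [χ]_T + 2·[ζ]_T = −3·(0) − (-2) + 2·(-1) = 0
All base exponents vanish — dimensionless.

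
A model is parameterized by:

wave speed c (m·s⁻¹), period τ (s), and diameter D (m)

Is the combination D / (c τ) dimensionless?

Sum the exponent of each base dimension across the product:
  M: −[c]_M − [τ]_M + [D]_M = −(0) − (0) + (0) = 0
  L: −[c]_L − [τ]_L + [D]_L = −(1) − (0) + (1) = 0
  T: −[c]_T − [τ]_T + [D]_T = −(-1) − (1) + (0) = 0
All base exponents vanish — dimensionless.

yes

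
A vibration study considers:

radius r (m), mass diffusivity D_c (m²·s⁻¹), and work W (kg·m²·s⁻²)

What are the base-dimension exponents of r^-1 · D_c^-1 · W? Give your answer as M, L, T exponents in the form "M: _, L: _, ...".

M: 1, L: -1, T: -1

Collect each base-dimension exponent across the product:
  M: −(0) − (0) + (1) = 1
  L: −(1) − (2) + (2) = -1
  T: −(0) − (-1) + (-2) = -1
So the dimensions are [M L⁻¹ T⁻¹].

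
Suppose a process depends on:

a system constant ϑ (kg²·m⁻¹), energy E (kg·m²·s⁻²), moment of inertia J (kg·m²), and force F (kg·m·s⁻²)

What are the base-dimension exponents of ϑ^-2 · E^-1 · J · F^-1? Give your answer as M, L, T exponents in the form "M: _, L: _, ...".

Collect each base-dimension exponent across the product:
  M: −2·(2) − (1) + (1) − (1) = -5
  L: −2·(-1) − (2) + (2) − (1) = 1
  T: −2·(0) − (-2) + (0) − (-2) = 4
So the dimensions are [M⁻⁵ L T⁴].

M: -5, L: 1, T: 4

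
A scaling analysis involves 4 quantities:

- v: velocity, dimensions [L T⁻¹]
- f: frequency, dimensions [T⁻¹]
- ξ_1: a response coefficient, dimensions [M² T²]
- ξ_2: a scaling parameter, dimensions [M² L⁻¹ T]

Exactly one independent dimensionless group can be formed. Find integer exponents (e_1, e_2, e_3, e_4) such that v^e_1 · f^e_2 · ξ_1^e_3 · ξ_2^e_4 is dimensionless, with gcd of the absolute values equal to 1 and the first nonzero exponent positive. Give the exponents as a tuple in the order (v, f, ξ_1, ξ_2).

(1, -2, -1, 1)

M: e_1·(0) + e_2·(0) + e_3·(2) + e_4·(2) = 0
L: e_1·(1) + e_2·(0) + e_3·(0) + e_4·(-1) = 0
T: e_1·(-1) + e_2·(-1) + e_3·(2) + e_4·(1) = 0
Solving this homogeneous linear system for the smallest-integer solution (first nonzero entry positive) gives (1, -2, -1, 1).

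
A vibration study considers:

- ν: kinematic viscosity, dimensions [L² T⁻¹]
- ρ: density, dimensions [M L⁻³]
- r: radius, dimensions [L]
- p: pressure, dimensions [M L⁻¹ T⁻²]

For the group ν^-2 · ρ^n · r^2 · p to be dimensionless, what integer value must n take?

-1

Balance the M exponent: (1)·n from ρ, plus −2·(0) + 2·(0) + (1) = 1 from the rest, must sum to zero.
n + 1 = 0, so n = -1.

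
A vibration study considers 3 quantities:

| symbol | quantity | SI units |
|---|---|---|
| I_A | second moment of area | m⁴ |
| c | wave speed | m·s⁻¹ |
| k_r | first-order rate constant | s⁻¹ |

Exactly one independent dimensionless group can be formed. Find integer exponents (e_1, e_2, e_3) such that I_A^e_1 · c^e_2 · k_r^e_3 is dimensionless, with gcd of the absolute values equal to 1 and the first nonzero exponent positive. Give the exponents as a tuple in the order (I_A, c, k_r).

L: e_1·(4) + e_2·(1) + e_3·(0) = 0
T: e_1·(0) + e_2·(-1) + e_3·(-1) = 0
Solving this homogeneous linear system for the smallest-integer solution (first nonzero entry positive) gives (1, -4, 4).

(1, -4, 4)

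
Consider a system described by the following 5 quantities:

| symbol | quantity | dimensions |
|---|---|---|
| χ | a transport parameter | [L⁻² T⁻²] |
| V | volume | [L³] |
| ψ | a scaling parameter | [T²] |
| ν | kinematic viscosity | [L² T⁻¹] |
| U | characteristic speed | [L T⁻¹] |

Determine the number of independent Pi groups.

There are 5 variables and 2 base dimensions (L, T).
The dimension matrix has rank 2.
Independent dimensionless groups: 5 − 2 = 3.

3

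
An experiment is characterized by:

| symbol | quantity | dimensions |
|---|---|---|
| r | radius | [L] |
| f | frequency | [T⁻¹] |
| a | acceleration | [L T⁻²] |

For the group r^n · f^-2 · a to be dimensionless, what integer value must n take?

-1

Balance the L exponent: (1)·n from r, plus −2·(0) + (1) = 1 from the rest, must sum to zero.
n + 1 = 0, so n = -1.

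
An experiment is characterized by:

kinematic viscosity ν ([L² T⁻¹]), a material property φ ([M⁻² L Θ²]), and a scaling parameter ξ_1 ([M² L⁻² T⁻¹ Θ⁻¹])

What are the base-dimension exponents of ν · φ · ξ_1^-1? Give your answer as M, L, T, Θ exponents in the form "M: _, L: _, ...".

Collect each base-dimension exponent across the product:
  M: (0) + (-2) − (2) = -4
  L: (2) + (1) − (-2) = 5
  T: (-1) + (0) − (-1) = 0
  Θ: (0) + (2) − (-1) = 3
So the dimensions are [M⁻⁴ L⁵ Θ³].

M: -4, L: 5, T: 0, Θ: 3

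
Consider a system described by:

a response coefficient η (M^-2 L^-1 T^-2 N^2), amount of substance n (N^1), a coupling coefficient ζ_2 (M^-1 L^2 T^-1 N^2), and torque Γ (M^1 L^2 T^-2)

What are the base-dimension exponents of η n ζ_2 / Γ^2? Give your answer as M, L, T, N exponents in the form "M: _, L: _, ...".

M: -5, L: -3, T: 1, N: 5

Collect each base-dimension exponent across the product:
  M: (-2) + (0) + (-1) − 2·(1) = -5
  L: (-1) + (0) + (2) − 2·(2) = -3
  T: (-2) + (0) + (-1) − 2·(-2) = 1
  N: (2) + (1) + (2) − 2·(0) = 5
So the dimensions are [M⁻⁵ L⁻³ T N⁵].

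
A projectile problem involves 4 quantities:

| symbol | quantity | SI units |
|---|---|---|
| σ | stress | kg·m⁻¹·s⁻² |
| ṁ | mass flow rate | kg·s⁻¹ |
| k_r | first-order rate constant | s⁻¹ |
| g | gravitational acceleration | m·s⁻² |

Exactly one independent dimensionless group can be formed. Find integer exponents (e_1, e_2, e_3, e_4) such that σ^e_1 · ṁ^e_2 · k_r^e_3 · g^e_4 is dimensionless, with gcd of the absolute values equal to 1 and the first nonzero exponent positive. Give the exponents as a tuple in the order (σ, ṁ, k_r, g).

M: e_1·(1) + e_2·(1) + e_3·(0) + e_4·(0) = 0
L: e_1·(-1) + e_2·(0) + e_3·(0) + e_4·(1) = 0
T: e_1·(-2) + e_2·(-1) + e_3·(-1) + e_4·(-2) = 0
Solving this homogeneous linear system for the smallest-integer solution (first nonzero entry positive) gives (1, -1, -3, 1).

(1, -1, -3, 1)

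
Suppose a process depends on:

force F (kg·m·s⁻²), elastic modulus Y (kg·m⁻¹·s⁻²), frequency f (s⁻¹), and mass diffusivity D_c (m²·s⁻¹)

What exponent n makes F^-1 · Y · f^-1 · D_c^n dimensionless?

1

Balance the L exponent: (2)·n from D_c, plus −(1) + (-1) − (0) = -2 from the rest, must sum to zero.
2n − 2 = 0, so n = 1.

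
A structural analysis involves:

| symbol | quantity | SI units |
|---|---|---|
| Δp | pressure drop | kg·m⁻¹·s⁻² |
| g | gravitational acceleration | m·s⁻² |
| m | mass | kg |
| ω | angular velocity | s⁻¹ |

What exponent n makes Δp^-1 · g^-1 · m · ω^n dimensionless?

Balance the T exponent: (-1)·n from ω, plus −(-2) − (-2) + (0) = 4 from the rest, must sum to zero.
−n + 4 = 0, so n = 4.

4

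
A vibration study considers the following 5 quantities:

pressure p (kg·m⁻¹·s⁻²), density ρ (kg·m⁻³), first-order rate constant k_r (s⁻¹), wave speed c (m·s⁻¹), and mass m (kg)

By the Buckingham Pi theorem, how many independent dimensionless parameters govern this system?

2

There are 5 variables and 3 base dimensions (M, L, T).
The dimension matrix has rank 3.
Independent dimensionless groups: 5 − 3 = 2.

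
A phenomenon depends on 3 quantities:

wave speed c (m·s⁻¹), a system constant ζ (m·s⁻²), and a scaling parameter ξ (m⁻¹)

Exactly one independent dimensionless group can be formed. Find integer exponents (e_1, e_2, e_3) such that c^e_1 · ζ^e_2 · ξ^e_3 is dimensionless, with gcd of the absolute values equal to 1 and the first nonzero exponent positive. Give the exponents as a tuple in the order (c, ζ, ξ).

L: e_1·(1) + e_2·(1) + e_3·(-1) = 0
T: e_1·(-1) + e_2·(-2) + e_3·(0) = 0
Solving this homogeneous linear system for the smallest-integer solution (first nonzero entry positive) gives (2, -1, 1).

(2, -1, 1)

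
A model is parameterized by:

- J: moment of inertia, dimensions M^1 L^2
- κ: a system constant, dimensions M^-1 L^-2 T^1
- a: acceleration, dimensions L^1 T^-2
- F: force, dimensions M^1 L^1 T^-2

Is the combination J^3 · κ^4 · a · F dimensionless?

yes

Sum the exponent of each base dimension across the product:
  M: 3·[J]_M + 4·[κ]_M + [a]_M + [F]_M = 3·(1) + 4·(-1) + (0) + (1) = 0
  L: 3·[J]_L + 4·[κ]_L + [a]_L + [F]_L = 3·(2) + 4·(-2) + (1) + (1) = 0
  T: 3·[J]_T + 4·[κ]_T + [a]_T + [F]_T = 3·(0) + 4·(1) + (-2) + (-2) = 0
All base exponents vanish — dimensionless.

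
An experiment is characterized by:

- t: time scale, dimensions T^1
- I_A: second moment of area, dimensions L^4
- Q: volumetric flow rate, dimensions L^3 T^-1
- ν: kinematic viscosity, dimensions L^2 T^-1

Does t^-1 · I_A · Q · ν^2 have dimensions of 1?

no

Sum the exponent of each base dimension across the product:
  L: −[t]_L + [I_A]_L + [Q]_L + 2·[ν]_L = −(0) + (4) + (3) + 2·(2) = 11
  T: −[t]_T + [I_A]_T + [Q]_T + 2·[ν]_T = −(1) + (0) + (-1) + 2·(-1) = -4
Net dimensions [L¹¹ T⁻⁴] ≠ [1] — not dimensionless.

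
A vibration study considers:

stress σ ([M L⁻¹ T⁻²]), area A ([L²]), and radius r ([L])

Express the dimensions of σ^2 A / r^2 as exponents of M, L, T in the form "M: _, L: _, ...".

Collect each base-dimension exponent across the product:
  M: 2·(1) + (0) − 2·(0) = 2
  L: 2·(-1) + (2) − 2·(1) = -2
  T: 2·(-2) + (0) − 2·(0) = -4
So the dimensions are [M² L⁻² T⁻⁴].

M: 2, L: -2, T: -4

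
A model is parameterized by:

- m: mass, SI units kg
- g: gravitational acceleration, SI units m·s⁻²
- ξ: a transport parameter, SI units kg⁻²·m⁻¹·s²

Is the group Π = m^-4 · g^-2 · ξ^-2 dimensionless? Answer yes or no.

Sum the exponent of each base dimension across the product:
  M: −4·[m]_M − 2·[g]_M − 2·[ξ]_M = −4·(1) − 2·(0) − 2·(-2) = 0
  L: −4·[m]_L − 2·[g]_L − 2·[ξ]_L = −4·(0) − 2·(1) − 2·(-1) = 0
  T: −4·[m]_T − 2·[g]_T − 2·[ξ]_T = −4·(0) − 2·(-2) − 2·(2) = 0
All base exponents vanish — dimensionless.

yes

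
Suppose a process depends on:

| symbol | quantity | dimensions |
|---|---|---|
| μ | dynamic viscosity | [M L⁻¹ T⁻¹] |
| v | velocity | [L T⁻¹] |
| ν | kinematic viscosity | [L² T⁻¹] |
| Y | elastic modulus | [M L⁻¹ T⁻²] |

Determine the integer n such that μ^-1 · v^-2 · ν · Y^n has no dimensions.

1

Balance the M exponent: (1)·n from Y, plus −(1) − 2·(0) + (0) = -1 from the rest, must sum to zero.
n − 1 = 0, so n = 1.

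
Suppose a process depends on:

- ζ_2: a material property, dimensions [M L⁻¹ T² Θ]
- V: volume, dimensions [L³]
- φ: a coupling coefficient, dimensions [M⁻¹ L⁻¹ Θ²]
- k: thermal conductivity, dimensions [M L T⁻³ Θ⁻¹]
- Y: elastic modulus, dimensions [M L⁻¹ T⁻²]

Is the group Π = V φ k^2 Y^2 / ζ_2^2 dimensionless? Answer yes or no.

no

Sum the exponent of each base dimension across the product:
  M: −2·[ζ_2]_M + [V]_M + [φ]_M + 2·[k]_M + 2·[Y]_M = −2·(1) + (0) + (-1) + 2·(1) + 2·(1) = 1
  L: −2·[ζ_2]_L + [V]_L + [φ]_L + 2·[k]_L + 2·[Y]_L = −2·(-1) + (3) + (-1) + 2·(1) + 2·(-1) = 4
  T: −2·[ζ_2]_T + [V]_T + [φ]_T + 2·[k]_T + 2·[Y]_T = −2·(2) + (0) + (0) + 2·(-3) + 2·(-2) = -14
  Θ: −2·[ζ_2]_Θ + [V]_Θ + [φ]_Θ + 2·[k]_Θ + 2·[Y]_Θ = −2·(1) + (0) + (2) + 2·(-1) + 2·(0) = -2
Net dimensions [M L⁴ T⁻¹⁴ Θ⁻²] ≠ [1] — not dimensionless.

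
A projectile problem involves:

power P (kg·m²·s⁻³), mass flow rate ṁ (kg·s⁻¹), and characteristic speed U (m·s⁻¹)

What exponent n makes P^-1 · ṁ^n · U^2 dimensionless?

Balance the M exponent: (1)·n from ṁ, plus −(1) + 2·(0) = -1 from the rest, must sum to zero.
n − 1 = 0, so n = 1.

1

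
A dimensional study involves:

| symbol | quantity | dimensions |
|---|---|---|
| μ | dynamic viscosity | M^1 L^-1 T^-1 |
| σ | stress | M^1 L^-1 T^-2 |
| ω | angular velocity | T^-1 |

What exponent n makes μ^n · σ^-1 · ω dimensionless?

1

Balance the M exponent: (1)·n from μ, plus −(1) + (0) = -1 from the rest, must sum to zero.
n − 1 = 0, so n = 1.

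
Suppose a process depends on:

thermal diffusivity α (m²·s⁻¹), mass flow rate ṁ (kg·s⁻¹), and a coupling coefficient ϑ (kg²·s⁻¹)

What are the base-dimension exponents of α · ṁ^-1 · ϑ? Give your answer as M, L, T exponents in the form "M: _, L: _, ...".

M: 1, L: 2, T: -1

Collect each base-dimension exponent across the product:
  M: (0) − (1) + (2) = 1
  L: (2) − (0) + (0) = 2
  T: (-1) − (-1) + (-1) = -1
So the dimensions are [M L² T⁻¹].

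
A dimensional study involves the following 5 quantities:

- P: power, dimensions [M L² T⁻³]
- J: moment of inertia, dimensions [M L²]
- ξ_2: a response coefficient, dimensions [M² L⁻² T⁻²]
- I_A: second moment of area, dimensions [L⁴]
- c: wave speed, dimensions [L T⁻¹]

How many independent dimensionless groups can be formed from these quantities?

There are 5 variables and 3 base dimensions (M, L, T).
The dimension matrix has rank 3.
Independent dimensionless groups: 5 − 3 = 2.

2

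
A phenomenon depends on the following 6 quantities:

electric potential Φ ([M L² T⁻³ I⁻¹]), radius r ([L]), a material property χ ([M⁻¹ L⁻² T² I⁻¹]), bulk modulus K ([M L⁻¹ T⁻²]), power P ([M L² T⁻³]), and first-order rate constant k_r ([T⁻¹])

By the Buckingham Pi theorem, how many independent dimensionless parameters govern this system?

There are 6 variables and 4 base dimensions (M, L, T, I).
The dimension matrix has rank 4.
Independent dimensionless groups: 6 − 4 = 2.

2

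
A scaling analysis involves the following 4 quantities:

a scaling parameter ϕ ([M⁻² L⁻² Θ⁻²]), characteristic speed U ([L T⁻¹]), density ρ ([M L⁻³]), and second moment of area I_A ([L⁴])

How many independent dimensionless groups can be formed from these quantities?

There are 4 variables and 4 base dimensions (M, L, T, Θ).
The dimension matrix has rank 4.
Independent dimensionless groups: 4 − 4 = 0.

0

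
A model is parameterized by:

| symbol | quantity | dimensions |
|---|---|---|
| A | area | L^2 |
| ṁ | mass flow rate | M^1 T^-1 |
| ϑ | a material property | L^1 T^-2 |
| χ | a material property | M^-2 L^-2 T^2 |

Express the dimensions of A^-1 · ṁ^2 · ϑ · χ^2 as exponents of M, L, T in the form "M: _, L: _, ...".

Collect each base-dimension exponent across the product:
  M: −(0) + 2·(1) + (0) + 2·(-2) = -2
  L: −(2) + 2·(0) + (1) + 2·(-2) = -5
  T: −(0) + 2·(-1) + (-2) + 2·(2) = 0
So the dimensions are [M⁻² L⁻⁵].

M: -2, L: -5, T: 0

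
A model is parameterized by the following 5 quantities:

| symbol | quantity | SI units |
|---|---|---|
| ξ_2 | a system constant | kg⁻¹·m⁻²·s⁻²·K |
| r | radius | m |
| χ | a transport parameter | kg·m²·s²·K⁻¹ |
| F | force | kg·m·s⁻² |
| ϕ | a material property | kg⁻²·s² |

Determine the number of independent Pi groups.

1

There are 5 variables and 4 base dimensions (M, L, T, Θ).
The dimension matrix has rank 4.
Independent dimensionless groups: 5 − 4 = 1.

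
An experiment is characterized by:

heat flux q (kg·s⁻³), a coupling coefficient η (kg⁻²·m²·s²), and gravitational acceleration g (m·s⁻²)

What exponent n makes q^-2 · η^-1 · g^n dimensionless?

Balance the L exponent: (1)·n from g, plus −2·(0) − (2) = -2 from the rest, must sum to zero.
n − 2 = 0, so n = 2.

2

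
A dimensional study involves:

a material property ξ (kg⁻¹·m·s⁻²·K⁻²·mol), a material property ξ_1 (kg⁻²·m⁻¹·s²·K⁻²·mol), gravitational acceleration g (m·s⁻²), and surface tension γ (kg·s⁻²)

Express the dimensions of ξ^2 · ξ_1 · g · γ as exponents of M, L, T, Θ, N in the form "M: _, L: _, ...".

Collect each base-dimension exponent across the product:
  M: 2·(-1) + (-2) + (0) + (1) = -3
  L: 2·(1) + (-1) + (1) + (0) = 2
  T: 2·(-2) + (2) + (-2) + (-2) = -6
  Θ: 2·(-2) + (-2) + (0) + (0) = -6
  N: 2·(1) + (1) + (0) + (0) = 3
So the dimensions are [M⁻³ L² T⁻⁶ Θ⁻⁶ N³].

M: -3, L: 2, T: -6, Θ: -6, N: 3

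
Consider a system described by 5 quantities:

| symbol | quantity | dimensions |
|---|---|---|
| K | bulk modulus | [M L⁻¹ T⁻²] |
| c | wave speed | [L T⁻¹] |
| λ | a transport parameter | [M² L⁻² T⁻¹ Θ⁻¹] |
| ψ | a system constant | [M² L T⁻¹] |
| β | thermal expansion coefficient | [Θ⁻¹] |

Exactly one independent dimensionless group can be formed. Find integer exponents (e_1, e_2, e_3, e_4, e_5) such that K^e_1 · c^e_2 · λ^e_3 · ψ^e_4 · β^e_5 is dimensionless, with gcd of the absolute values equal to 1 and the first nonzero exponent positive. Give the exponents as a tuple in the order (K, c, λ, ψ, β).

M: e_1·(1) + e_2·(0) + e_3·(2) + e_4·(2) + e_5·(0) = 0
L: e_1·(-1) + e_2·(1) + e_3·(-2) + e_4·(1) + e_5·(0) = 0
T: e_1·(-2) + e_2·(-1) + e_3·(-1) + e_4·(-1) + e_5·(0) = 0
Θ: e_1·(0) + e_2·(0) + e_3·(-1) + e_4·(0) + e_5·(-1) = 0
Solving this homogeneous linear system for the smallest-integer solution (first nonzero entry positive) gives (2, -3, -2, 1, 2).

(2, -3, -2, 1, 2)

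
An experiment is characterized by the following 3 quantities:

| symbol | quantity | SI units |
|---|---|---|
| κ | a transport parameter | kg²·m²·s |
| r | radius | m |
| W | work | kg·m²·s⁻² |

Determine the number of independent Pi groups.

There are 3 variables and 3 base dimensions (M, L, T).
The dimension matrix has rank 3.
Independent dimensionless groups: 3 − 3 = 0.

0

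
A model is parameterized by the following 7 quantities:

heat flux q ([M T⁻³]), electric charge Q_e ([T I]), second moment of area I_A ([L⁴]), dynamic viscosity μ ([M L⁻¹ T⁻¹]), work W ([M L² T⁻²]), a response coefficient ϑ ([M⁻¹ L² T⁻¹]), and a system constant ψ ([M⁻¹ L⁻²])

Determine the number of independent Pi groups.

There are 7 variables and 4 base dimensions (M, L, T, I).
The dimension matrix has rank 4.
Independent dimensionless groups: 7 − 4 = 3.

3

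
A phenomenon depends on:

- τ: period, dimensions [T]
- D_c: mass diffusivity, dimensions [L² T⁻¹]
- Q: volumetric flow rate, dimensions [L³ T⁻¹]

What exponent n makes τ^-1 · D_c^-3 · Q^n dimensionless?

2

Balance the L exponent: (3)·n from Q, plus −(0) − 3·(2) = -6 from the rest, must sum to zero.
3n − 6 = 0, so n = 2.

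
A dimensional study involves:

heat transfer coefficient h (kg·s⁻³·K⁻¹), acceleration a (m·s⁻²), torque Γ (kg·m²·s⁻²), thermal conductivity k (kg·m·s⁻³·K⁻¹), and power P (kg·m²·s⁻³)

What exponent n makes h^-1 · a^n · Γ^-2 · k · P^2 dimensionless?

-1

Balance the L exponent: (1)·n from a, plus −(0) − 2·(2) + (1) + 2·(2) = 1 from the rest, must sum to zero.
n + 1 = 0, so n = -1.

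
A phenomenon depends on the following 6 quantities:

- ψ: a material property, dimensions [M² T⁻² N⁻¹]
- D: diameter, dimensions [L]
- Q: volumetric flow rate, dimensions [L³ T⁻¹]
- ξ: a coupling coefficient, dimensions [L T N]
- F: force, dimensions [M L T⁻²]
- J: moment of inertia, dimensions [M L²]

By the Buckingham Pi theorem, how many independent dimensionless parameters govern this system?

2

There are 6 variables and 4 base dimensions (M, L, T, N).
The dimension matrix has rank 4.
Independent dimensionless groups: 6 − 4 = 2.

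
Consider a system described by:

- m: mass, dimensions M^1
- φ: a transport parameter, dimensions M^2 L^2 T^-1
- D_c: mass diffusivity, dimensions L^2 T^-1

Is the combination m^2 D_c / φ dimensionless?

Sum the exponent of each base dimension across the product:
  M: 2·[m]_M − [φ]_M + [D_c]_M = 2·(1) − (2) + (0) = 0
  L: 2·[m]_L − [φ]_L + [D_c]_L = 2·(0) − (2) + (2) = 0
  T: 2·[m]_T − [φ]_T + [D_c]_T = 2·(0) − (-1) + (-1) = 0
All base exponents vanish — dimensionless.

yes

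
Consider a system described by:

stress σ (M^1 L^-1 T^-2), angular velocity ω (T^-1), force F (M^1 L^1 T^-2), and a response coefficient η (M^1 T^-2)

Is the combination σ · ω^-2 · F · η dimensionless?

no

Sum the exponent of each base dimension across the product:
  M: [σ]_M − 2·[ω]_M + [F]_M + [η]_M = (1) − 2·(0) + (1) + (1) = 3
  L: [σ]_L − 2·[ω]_L + [F]_L + [η]_L = (-1) − 2·(0) + (1) + (0) = 0
  T: [σ]_T − 2·[ω]_T + [F]_T + [η]_T = (-2) − 2·(-1) + (-2) + (-2) = -4
Net dimensions [M³ T⁻⁴] ≠ [1] — not dimensionless.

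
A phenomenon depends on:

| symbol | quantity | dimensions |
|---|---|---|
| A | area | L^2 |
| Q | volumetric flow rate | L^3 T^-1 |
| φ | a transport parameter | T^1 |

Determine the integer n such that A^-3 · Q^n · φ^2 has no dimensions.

2

Balance the L exponent: (3)·n from Q, plus −3·(2) + 2·(0) = -6 from the rest, must sum to zero.
3n − 6 = 0, so n = 2.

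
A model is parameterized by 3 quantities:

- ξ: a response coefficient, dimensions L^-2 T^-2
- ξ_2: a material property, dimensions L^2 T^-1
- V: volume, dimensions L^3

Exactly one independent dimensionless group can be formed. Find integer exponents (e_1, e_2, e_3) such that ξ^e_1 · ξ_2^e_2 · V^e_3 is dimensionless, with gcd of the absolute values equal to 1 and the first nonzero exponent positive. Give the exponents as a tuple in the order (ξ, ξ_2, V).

(1, -2, 2)

L: e_1·(-2) + e_2·(2) + e_3·(3) = 0
T: e_1·(-2) + e_2·(-1) + e_3·(0) = 0
Solving this homogeneous linear system for the smallest-integer solution (first nonzero entry positive) gives (1, -2, 2).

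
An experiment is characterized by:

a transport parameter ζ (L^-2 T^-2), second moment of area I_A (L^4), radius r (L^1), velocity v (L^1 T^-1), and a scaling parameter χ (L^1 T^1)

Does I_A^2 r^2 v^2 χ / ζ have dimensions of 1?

no

Sum the exponent of each base dimension across the product:
  L: −[ζ]_L + 2·[I_A]_L + 2·[r]_L + 2·[v]_L + [χ]_L = −(-2) + 2·(4) + 2·(1) + 2·(1) + (1) = 15
  T: −[ζ]_T + 2·[I_A]_T + 2·[r]_T + 2·[v]_T + [χ]_T = −(-2) + 2·(0) + 2·(0) + 2·(-1) + (1) = 1
Net dimensions [L¹⁵ T] ≠ [1] — not dimensionless.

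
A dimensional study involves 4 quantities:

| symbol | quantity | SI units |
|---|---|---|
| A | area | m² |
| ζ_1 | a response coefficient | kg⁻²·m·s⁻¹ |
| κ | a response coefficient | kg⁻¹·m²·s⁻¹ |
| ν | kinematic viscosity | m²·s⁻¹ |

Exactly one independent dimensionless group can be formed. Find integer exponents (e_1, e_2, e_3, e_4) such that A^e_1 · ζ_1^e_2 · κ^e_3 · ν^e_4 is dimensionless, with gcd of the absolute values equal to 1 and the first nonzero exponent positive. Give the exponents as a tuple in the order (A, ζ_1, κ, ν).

M: e_1·(0) + e_2·(-2) + e_3·(-1) + e_4·(0) = 0
L: e_1·(2) + e_2·(1) + e_3·(2) + e_4·(2) = 0
T: e_1·(0) + e_2·(-1) + e_3·(-1) + e_4·(-1) = 0
Solving this homogeneous linear system for the smallest-integer solution (first nonzero entry positive) gives (1, 2, -4, 2).

(1, 2, -4, 2)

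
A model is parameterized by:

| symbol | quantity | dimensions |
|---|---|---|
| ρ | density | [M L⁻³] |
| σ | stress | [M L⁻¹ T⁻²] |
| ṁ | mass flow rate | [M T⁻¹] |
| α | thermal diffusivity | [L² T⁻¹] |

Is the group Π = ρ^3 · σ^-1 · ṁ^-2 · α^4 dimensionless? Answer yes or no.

Sum the exponent of each base dimension across the product:
  M: 3·[ρ]_M − [σ]_M − 2·[ṁ]_M + 4·[α]_M = 3·(1) − (1) − 2·(1) + 4·(0) = 0
  L: 3·[ρ]_L − [σ]_L − 2·[ṁ]_L + 4·[α]_L = 3·(-3) − (-1) − 2·(0) + 4·(2) = 0
  T: 3·[ρ]_T − [σ]_T − 2·[ṁ]_T + 4·[α]_T = 3·(0) − (-2) − 2·(-1) + 4·(-1) = 0
All base exponents vanish — dimensionless.

yes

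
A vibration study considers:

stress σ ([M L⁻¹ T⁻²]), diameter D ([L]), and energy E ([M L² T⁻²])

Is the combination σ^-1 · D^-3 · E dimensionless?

yes

Sum the exponent of each base dimension across the product:
  M: −[σ]_M − 3·[D]_M + [E]_M = −(1) − 3·(0) + (1) = 0
  L: −[σ]_L − 3·[D]_L + [E]_L = −(-1) − 3·(1) + (2) = 0
  T: −[σ]_T − 3·[D]_T + [E]_T = −(-2) − 3·(0) + (-2) = 0
All base exponents vanish — dimensionless.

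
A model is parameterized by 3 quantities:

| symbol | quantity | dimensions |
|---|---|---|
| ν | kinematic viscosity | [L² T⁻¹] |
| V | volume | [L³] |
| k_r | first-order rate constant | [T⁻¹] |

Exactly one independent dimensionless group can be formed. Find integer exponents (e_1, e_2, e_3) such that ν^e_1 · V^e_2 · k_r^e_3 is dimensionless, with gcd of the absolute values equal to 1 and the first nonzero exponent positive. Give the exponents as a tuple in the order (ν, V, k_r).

L: e_1·(2) + e_2·(3) + e_3·(0) = 0
T: e_1·(-1) + e_2·(0) + e_3·(-1) = 0
Solving this homogeneous linear system for the smallest-integer solution (first nonzero entry positive) gives (3, -2, -3).

(3, -2, -3)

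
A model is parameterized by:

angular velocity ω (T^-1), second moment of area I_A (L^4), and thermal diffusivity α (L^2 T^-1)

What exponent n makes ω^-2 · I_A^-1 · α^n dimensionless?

Balance the L exponent: (2)·n from α, plus −2·(0) − (4) = -4 from the rest, must sum to zero.
2n − 4 = 0, so n = 2.

2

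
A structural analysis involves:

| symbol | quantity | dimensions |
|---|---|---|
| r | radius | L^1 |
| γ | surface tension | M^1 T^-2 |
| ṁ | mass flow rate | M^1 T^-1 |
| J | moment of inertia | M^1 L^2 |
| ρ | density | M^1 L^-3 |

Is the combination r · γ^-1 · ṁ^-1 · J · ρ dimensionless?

no

Sum the exponent of each base dimension across the product:
  M: [r]_M − [γ]_M − [ṁ]_M + [J]_M + [ρ]_M = (0) − (1) − (1) + (1) + (1) = 0
  L: [r]_L − [γ]_L − [ṁ]_L + [J]_L + [ρ]_L = (1) − (0) − (0) + (2) + (-3) = 0
  T: [r]_T − [γ]_T − [ṁ]_T + [J]_T + [ρ]_T = (0) − (-2) − (-1) + (0) + (0) = 3
Net dimensions [T³] ≠ [1] — not dimensionless.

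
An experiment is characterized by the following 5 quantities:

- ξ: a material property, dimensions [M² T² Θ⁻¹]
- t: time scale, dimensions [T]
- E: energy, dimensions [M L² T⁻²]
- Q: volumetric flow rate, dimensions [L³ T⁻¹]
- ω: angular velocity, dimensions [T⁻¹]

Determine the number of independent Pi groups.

There are 5 variables and 4 base dimensions (M, L, T, Θ).
The dimension matrix has rank 4.
Independent dimensionless groups: 5 − 4 = 1.

1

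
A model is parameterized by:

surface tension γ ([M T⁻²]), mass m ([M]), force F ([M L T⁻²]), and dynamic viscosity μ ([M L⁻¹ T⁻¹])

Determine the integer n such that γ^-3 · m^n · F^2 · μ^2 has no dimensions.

-1

Balance the M exponent: (1)·n from m, plus −3·(1) + 2·(1) + 2·(1) = 1 from the rest, must sum to zero.
n + 1 = 0, so n = -1.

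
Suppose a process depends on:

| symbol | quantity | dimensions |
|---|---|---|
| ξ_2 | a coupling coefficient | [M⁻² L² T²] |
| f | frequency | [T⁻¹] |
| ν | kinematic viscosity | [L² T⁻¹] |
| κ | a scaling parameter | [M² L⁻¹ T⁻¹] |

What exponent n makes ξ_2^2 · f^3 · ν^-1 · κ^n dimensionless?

Balance the M exponent: (2)·n from κ, plus 2·(-2) + 3·(0) − (0) = -4 from the rest, must sum to zero.
2n − 4 = 0, so n = 2.

2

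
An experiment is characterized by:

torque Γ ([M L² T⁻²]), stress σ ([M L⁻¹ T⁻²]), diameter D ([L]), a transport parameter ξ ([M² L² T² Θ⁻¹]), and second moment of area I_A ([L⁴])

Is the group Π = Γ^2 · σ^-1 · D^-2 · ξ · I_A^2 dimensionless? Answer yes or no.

Sum the exponent of each base dimension across the product:
  M: 2·[Γ]_M − [σ]_M − 2·[D]_M + [ξ]_M + 2·[I_A]_M = 2·(1) − (1) − 2·(0) + (2) + 2·(0) = 3
  L: 2·[Γ]_L − [σ]_L − 2·[D]_L + [ξ]_L + 2·[I_A]_L = 2·(2) − (-1) − 2·(1) + (2) + 2·(4) = 13
  T: 2·[Γ]_T − [σ]_T − 2·[D]_T + [ξ]_T + 2·[I_A]_T = 2·(-2) − (-2) − 2·(0) + (2) + 2·(0) = 0
  Θ: 2·[Γ]_Θ − [σ]_Θ − 2·[D]_Θ + [ξ]_Θ + 2·[I_A]_Θ = 2·(0) − (0) − 2·(0) + (-1) + 2·(0) = -1
Net dimensions [M³ L¹³ Θ⁻¹] ≠ [1] — not dimensionless.

no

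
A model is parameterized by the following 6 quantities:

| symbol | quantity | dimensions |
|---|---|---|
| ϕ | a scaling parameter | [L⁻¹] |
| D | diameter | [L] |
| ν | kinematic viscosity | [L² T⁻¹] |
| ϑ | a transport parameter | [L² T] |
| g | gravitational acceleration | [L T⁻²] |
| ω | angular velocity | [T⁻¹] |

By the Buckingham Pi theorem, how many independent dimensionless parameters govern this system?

4

There are 6 variables and 2 base dimensions (L, T).
The dimension matrix has rank 2.
Independent dimensionless groups: 6 − 2 = 4.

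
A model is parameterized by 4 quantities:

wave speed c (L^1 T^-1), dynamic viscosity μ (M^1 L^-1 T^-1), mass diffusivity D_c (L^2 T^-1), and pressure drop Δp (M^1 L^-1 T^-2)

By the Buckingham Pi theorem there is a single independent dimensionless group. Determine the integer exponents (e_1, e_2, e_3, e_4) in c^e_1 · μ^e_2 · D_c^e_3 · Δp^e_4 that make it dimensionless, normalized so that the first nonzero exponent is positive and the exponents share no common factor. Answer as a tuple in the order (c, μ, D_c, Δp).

(2, 1, -1, -1)

M: e_1·(0) + e_2·(1) + e_3·(0) + e_4·(1) = 0
L: e_1·(1) + e_2·(-1) + e_3·(2) + e_4·(-1) = 0
T: e_1·(-1) + e_2·(-1) + e_3·(-1) + e_4·(-2) = 0
Solving this homogeneous linear system for the smallest-integer solution (first nonzero entry positive) gives (2, 1, -1, -1).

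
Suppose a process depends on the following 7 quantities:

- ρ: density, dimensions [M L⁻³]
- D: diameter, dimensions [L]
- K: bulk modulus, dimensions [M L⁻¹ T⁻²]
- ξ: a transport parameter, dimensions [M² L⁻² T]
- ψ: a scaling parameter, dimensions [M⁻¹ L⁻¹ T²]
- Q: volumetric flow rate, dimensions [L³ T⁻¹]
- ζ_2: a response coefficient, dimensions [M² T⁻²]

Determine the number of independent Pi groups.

There are 7 variables and 3 base dimensions (M, L, T).
The dimension matrix has rank 3.
Independent dimensionless groups: 7 − 3 = 4.

4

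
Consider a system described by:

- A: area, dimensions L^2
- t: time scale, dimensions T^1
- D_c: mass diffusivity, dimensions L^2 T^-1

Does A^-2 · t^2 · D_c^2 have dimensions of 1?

yes

Sum the exponent of each base dimension across the product:
  M: −2·[A]_M + 2·[t]_M + 2·[D_c]_M = −2·(0) + 2·(0) + 2·(0) = 0
  L: −2·[A]_L + 2·[t]_L + 2·[D_c]_L = −2·(2) + 2·(0) + 2·(2) = 0
  T: −2·[A]_T + 2·[t]_T + 2·[D_c]_T = −2·(0) + 2·(1) + 2·(-1) = 0
  Θ: −2·[A]_Θ + 2·[t]_Θ + 2·[D_c]_Θ = −2·(0) + 2·(0) + 2·(0) = 0
All base exponents vanish — dimensionless.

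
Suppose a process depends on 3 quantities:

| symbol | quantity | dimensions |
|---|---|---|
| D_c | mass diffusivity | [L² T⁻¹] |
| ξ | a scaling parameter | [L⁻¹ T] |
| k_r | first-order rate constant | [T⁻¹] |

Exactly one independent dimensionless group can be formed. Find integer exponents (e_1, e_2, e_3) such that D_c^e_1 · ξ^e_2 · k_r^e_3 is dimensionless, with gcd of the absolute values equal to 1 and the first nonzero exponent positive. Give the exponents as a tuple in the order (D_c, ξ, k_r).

(1, 2, 1)

L: e_1·(2) + e_2·(-1) + e_3·(0) = 0
T: e_1·(-1) + e_2·(1) + e_3·(-1) = 0
Solving this homogeneous linear system for the smallest-integer solution (first nonzero entry positive) gives (1, 2, 1).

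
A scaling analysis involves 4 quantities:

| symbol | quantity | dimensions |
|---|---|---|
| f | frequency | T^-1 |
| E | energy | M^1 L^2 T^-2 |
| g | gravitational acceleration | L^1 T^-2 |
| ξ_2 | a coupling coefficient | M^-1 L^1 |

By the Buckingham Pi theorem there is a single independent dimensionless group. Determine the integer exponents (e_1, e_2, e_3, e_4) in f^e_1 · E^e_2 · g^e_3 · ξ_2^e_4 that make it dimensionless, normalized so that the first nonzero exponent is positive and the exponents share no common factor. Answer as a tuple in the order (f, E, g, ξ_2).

M: e_1·(0) + e_2·(1) + e_3·(0) + e_4·(-1) = 0
L: e_1·(0) + e_2·(2) + e_3·(1) + e_4·(1) = 0
T: e_1·(-1) + e_2·(-2) + e_3·(-2) + e_4·(0) = 0
Solving this homogeneous linear system for the smallest-integer solution (first nonzero entry positive) gives (4, 1, -3, 1).

(4, 1, -3, 1)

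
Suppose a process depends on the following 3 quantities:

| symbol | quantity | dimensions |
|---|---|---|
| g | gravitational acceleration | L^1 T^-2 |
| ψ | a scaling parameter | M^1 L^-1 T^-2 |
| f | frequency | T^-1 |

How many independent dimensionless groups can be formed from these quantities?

0

There are 3 variables and 3 base dimensions (M, L, T).
The dimension matrix has rank 3.
Independent dimensionless groups: 3 − 3 = 0.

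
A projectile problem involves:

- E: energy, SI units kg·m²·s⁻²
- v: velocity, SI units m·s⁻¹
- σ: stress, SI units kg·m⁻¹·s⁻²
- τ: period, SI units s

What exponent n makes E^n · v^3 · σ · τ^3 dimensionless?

Balance the M exponent: (1)·n from E, plus 3·(0) + (1) + 3·(0) = 1 from the rest, must sum to zero.
n + 1 = 0, so n = -1.

-1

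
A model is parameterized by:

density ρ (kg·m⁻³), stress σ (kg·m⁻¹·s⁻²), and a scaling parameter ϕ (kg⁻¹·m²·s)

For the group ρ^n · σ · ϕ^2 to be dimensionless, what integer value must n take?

1

Balance the M exponent: (1)·n from ρ, plus (1) + 2·(-1) = -1 from the rest, must sum to zero.
n − 1 = 0, so n = 1.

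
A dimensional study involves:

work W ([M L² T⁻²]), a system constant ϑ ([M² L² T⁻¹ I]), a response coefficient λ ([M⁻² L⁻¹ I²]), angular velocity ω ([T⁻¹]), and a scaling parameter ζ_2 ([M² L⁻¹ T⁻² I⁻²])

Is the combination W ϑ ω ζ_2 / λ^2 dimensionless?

no

Sum the exponent of each base dimension across the product:
  M: [W]_M + [ϑ]_M − 2·[λ]_M + [ω]_M + [ζ_2]_M = (1) + (2) − 2·(-2) + (0) + (2) = 9
  L: [W]_L + [ϑ]_L − 2·[λ]_L + [ω]_L + [ζ_2]_L = (2) + (2) − 2·(-1) + (0) + (-1) = 5
  T: [W]_T + [ϑ]_T − 2·[λ]_T + [ω]_T + [ζ_2]_T = (-2) + (-1) − 2·(0) + (-1) + (-2) = -6
  I: [W]_I + [ϑ]_I − 2·[λ]_I + [ω]_I + [ζ_2]_I = (0) + (1) − 2·(2) + (0) + (-2) = -5
Net dimensions [M⁹ L⁵ T⁻⁶ I⁻⁵] ≠ [1] — not dimensionless.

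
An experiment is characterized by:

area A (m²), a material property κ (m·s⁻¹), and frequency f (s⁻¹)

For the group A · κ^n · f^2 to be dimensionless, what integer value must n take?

Balance the L exponent: (1)·n from κ, plus (2) + 2·(0) = 2 from the rest, must sum to zero.
n + 2 = 0, so n = -2.

-2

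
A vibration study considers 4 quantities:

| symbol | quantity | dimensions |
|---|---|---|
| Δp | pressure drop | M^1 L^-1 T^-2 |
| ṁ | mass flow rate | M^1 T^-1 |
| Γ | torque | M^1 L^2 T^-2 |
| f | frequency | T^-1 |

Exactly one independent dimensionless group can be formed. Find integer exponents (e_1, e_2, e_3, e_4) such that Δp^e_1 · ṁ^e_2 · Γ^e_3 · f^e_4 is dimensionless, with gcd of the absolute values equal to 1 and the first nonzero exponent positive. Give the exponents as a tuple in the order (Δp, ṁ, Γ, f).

M: e_1·(1) + e_2·(1) + e_3·(1) + e_4·(0) = 0
L: e_1·(-1) + e_2·(0) + e_3·(2) + e_4·(0) = 0
T: e_1·(-2) + e_2·(-1) + e_3·(-2) + e_4·(-1) = 0
Solving this homogeneous linear system for the smallest-integer solution (first nonzero entry positive) gives (2, -3, 1, -3).

(2, -3, 1, -3)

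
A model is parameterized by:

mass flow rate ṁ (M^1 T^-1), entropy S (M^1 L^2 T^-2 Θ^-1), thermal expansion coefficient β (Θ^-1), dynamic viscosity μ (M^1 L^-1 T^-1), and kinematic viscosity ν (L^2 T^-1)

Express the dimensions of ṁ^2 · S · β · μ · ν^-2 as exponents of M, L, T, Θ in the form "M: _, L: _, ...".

Collect each base-dimension exponent across the product:
  M: 2·(1) + (1) + (0) + (1) − 2·(0) = 4
  L: 2·(0) + (2) + (0) + (-1) − 2·(2) = -3
  T: 2·(-1) + (-2) + (0) + (-1) − 2·(-1) = -3
  Θ: 2·(0) + (-1) + (-1) + (0) − 2·(0) = -2
So the dimensions are [M⁴ L⁻³ T⁻³ Θ⁻²].

M: 4, L: -3, T: -3, Θ: -2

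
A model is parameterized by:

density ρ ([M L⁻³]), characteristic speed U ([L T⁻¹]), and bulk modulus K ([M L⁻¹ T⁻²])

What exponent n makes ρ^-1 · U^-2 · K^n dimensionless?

Balance the M exponent: (1)·n from K, plus −(1) − 2·(0) = -1 from the rest, must sum to zero.
n − 1 = 0, so n = 1.

1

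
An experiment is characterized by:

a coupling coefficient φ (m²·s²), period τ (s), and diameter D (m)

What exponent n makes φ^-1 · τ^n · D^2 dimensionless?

2

Balance the T exponent: (1)·n from τ, plus −(2) + 2·(0) = -2 from the rest, must sum to zero.
n − 2 = 0, so n = 2.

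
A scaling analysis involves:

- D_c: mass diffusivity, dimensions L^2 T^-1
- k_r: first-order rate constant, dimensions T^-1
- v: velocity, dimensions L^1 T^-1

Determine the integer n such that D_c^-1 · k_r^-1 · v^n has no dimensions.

2

Balance the L exponent: (1)·n from v, plus −(2) − (0) = -2 from the rest, must sum to zero.
n − 2 = 0, so n = 2.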